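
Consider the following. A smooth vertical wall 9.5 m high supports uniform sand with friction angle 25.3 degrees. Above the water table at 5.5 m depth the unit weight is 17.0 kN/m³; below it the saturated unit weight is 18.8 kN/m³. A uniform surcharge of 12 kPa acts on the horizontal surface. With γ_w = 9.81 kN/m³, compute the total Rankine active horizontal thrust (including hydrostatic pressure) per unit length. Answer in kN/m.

K_a = tan²(45° − φ/2) = 0.4012.
γ' = 18.8 − 9.81 = 8.990 kN/m³. h₂ = H − d_w = 4.0 m.
σ'_h: at surface K_a·q = 4.814; at WT K_a(q+γd_w) = 42.33; at base K_a(q+γd_w+γ'h₂) = 56.75 kPa.
P₁ = ½(4.814+42.33)×5.5 = 129.6; P₂ = ½(42.33+56.75)×4.0 = 198.2; P_w = ½γ_w h₂² = 78.48.
Total = 129.6+198.2+78.48 = 406.3 kN/m.

406 kN/m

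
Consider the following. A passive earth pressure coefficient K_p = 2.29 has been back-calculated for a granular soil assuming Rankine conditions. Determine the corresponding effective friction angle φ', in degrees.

K_p = (1+sin φ)/(1−sin φ) ⇒ sin φ = (K_p − 1)/(K_p + 1) = 0.3921.
φ = arcsin(0.3921) = 23.09°.

23.1°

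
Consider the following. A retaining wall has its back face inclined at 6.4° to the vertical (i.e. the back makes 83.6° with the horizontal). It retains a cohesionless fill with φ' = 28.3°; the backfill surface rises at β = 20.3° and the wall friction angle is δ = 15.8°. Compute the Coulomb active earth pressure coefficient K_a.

0.534

K_a = sin²(α+φ) / [sin²α · sin(α−δ) · (1 + √{sin(φ+δ)sin(φ−β) / (sin(α−δ)sin(α+β))})²].
With α = 83.6°, φ = 28.3°, δ = 15.8°, β = 20.3°: K_a = 0.5336.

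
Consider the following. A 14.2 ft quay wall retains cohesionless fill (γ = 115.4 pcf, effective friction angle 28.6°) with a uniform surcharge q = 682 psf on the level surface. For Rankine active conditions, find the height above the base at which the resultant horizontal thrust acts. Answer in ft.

K_a = 0.3525.
Triangular part P₁ = ½K_aγH² = 4102 at H/3 = 4.733 ft; rectangular part P₂ = K_a q H = 3414 at H/2 = 7.100 ft.
ȳ = (P₁·4.733 + P₂·7.100)/(P₁+P₂) = 5.808 ft.

5.81 ft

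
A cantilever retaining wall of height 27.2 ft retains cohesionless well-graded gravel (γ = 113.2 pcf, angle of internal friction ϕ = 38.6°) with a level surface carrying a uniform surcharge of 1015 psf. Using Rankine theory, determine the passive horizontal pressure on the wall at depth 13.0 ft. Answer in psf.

K_p = (1 + sin φ)/(1 − sin φ) = 4.317.
σ_v = γz + q = 113.2 × 13.0 + 1015 = 2487 psf.
σ_h = K_p σ_v = 4.317 × 2487 = 10740 psf.

10700 psf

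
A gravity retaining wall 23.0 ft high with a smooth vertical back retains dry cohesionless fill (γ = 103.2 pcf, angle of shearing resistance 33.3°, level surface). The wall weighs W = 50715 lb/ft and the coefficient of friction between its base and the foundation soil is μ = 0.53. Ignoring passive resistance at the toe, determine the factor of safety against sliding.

3.38

K_a = tan²(45° − 33.3°/2) = 0.2911.
P_a = ½K_aγH² = 0.5×0.2911×103.2×23.0² = 7947 lb/ft, acting at H/3 = 7.667 ft above the base.
FS_sliding = μW / P_a = 0.53×50715 / 7947 = 3.382.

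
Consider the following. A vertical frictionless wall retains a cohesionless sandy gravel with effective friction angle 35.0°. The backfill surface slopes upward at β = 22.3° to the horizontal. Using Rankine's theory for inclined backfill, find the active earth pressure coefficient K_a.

0.338

K_a = cos β · (cos β − √(cos²β − cos²φ)) / (cos β + √(cos²β − cos²φ)).
cos β = 0.9252, cos φ = 0.8192, √(cos²β − cos²φ) = 0.4301.
K_a = 0.9252 × (0.9252 − 0.4301)/(0.9252 + 0.4301) = 0.3380.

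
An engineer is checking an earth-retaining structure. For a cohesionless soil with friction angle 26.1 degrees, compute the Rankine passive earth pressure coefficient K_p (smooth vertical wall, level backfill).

2.57

K_p = (1 + sin φ)/(1 − sin φ) = tan²(45° + 26.1°/2) = 2.571.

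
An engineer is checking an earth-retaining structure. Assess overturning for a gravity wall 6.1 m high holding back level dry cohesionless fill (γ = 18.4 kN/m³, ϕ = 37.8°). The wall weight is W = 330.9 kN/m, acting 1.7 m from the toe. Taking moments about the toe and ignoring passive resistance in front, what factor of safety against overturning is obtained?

3.37

K_a = tan²(45° − 37.8°/2) = 0.2400.
P_a = ½K_aγH² = 0.5×0.2400×18.4×6.1² = 82.16 kN/m, acting at H/3 = 2.033 m above the base.
Overturning moment M_o = P_a × H/3 = 82.16 × 2.033 = 167.1.
Resisting moment M_r = W × 1.7 = 330.9 × 1.7 = 562.5.
FS_overturning = M_r/M_o = 562.5/167.1 = 3.367.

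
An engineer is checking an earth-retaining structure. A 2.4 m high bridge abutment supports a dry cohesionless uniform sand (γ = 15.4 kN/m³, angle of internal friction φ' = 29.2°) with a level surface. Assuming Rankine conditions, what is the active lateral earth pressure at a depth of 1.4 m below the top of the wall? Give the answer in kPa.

K_a = (1 − sin φ)/(1 + sin φ) = 0.3442.
σ_h = K_a γ z = 0.3442 × 15.4 × 1.4 = 7.421 kPa.

7.42 kPa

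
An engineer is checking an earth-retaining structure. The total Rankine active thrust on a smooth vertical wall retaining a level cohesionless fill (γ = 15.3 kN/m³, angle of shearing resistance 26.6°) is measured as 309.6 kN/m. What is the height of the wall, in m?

K_a = 0.3814. P_a = ½ K_a γ H² ⇒ H = √(2P_a/(K_a γ)).
H = √(2×309.6/(0.3814×15.3)) = 10.30 m.

10.3 m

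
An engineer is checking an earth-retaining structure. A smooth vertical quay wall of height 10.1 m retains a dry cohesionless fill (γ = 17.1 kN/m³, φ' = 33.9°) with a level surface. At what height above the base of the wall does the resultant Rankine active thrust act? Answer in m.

K_a = 0.2839.
The pressure distribution is triangular, so the resultant acts at H/3 above the base = 10.1/3 = 3.367 m.

3.37 m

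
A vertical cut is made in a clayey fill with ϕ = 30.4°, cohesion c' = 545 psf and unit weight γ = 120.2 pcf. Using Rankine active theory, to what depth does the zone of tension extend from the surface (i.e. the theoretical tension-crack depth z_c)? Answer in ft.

15.8 ft

K_a = tan²(45° − 30.4°/2) = 0.3280; √K_a = 0.5727.
The active pressure is zero where K_a γ z = 2c√K_a, so z_c = 2c/(γ√K_a) = 2×545/(120.2×0.5727) = 15.83 ft.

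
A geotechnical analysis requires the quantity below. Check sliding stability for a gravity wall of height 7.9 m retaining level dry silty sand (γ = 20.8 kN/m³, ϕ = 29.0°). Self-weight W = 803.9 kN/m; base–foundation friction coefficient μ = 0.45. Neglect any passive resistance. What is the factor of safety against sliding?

1.61

K_a = tan²(45° − 29.0°/2) = 0.3470.
P_a = ½K_aγH² = 0.5×0.3470×20.8×7.9² = 225.2 kN/m, acting at H/3 = 2.633 m above the base.
FS_sliding = μW / P_a = 0.45×803.9 / 225.2 = 1.606.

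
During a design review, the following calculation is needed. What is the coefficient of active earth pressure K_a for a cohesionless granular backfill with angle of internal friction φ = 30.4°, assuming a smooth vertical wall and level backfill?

K_a = (1 − sin φ)/(1 + sin φ) = (1 − sin 30.4°)/(1 + sin 30.4°) = 0.3280.

0.328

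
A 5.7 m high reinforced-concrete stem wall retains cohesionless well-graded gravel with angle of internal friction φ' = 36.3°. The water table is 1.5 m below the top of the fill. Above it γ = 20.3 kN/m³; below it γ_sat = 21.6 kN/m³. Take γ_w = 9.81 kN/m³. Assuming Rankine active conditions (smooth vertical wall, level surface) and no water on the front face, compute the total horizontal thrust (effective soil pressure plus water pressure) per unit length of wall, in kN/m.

152 kN/m

K_a = tan²(45° − φ/2) = 0.2563.
γ' = 21.6 − 9.81 = 11.79 kN/m³. Depth below WT = 4.2 m.
σ'_h at WT = K_a γ d_w = 7.803 kPa; at base = 7.803 + K_a γ' × 4.2 = 20.49 kPa.
P₁ (0–1.5 m) = ½×7.803×1.5 = 5.853. P₂ (1.5–5.7 m) = ½(7.803+20.49)×4.2 = 59.42.
P_w = ½ γ_w h₂² = 0.5×9.81×4.2² = 86.52. Total = 5.853+59.42+86.52 = 151.8 kN/m.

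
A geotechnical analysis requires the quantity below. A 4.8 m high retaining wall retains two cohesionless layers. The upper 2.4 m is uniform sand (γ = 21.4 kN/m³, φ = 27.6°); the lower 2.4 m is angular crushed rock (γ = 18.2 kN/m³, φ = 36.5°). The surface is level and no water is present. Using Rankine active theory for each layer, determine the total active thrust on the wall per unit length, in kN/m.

K_a1 = tan²(45°−27.6°/2) = 0.3668; K_a2 = tan²(45°−36.5°/2) = 0.2541.
Layer 1: σ at base = K_a1 γ₁ h₁ = 18.84 kPa; P₁ = ½×18.84×2.4 = 22.61.
Layer 2: σ_v at top = γ₁h₁ = 51.36; σ_h top = K_a2×51.36 = 13.05; σ_h base = K_a2×(51.36+18.2×2.4) = 24.15.
P₂ = ½(13.05+24.15)×2.4 = 44.63. Total P_a = 22.61+44.63 = 67.24 kN/m.

67.2 kN/m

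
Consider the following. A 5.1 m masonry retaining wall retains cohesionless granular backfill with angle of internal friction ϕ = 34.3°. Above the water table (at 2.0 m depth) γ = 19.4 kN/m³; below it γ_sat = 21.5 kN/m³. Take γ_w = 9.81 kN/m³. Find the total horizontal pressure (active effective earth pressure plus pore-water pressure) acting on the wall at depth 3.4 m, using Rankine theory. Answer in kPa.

K_a = (1 − sin φ)/(1 + sin φ) = 0.2792.
γ' = 21.5 − 9.81 = 11.69 kN/m³.
Effective vertical stress at 3.4 m: σ'_v = 19.4×2.0 + 11.69×1.40 = 55.17 kPa.
σ'_h = K_a σ'_v = 0.2792 × 55.17 = 15.40 kPa; u = γ_w × 1.40 = 13.73 kPa.
Total σ_h = 15.40 + 13.73 = 29.13 kPa.

29.1 kPa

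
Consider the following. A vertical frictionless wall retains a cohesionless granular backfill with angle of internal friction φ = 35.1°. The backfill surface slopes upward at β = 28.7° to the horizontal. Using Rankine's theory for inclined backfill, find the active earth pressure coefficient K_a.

0.412

K_a = cos β · (cos β − √(cos²β − cos²φ)) / (cos β + √(cos²β − cos²φ)).
cos β = 0.8771, cos φ = 0.8181, √(cos²β − cos²φ) = 0.3163.
K_a = 0.8771 × (0.8771 − 0.3163)/(0.8771 + 0.3163) = 0.4123.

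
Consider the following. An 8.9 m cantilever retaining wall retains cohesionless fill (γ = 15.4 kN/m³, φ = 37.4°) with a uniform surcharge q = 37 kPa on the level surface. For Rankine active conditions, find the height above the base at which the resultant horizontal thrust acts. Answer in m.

3.49 m

K_a = 0.2443.
Triangular part P₁ = ½K_aγH² = 149.0 at H/3 = 2.967 m; rectangular part P₂ = K_a q H = 80.44 at H/2 = 4.450 m.
ȳ = (P₁·2.967 + P₂·4.450)/(P₁+P₂) = 3.487 m.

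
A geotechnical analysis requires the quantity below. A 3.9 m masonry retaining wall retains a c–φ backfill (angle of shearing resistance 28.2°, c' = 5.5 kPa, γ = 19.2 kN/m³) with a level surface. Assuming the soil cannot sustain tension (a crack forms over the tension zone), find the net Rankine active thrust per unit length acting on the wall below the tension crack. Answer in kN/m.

K_a = 0.3582; √K_a = 0.5985.
Tension-crack depth z_c = 2c/(γ√K_a) = 2×5.5/(19.2×0.5985) = 0.9573 m.
σ_a at base = K_a γ H − 2c√K_a = 0.3582×19.2×3.9 − 2×5.5×0.5985 = 20.24 kPa.
P_a = ½ × 20.24 × (H − z_c) = 0.5×20.24×2.943 = 29.78 kN/m.

29.8 kN/m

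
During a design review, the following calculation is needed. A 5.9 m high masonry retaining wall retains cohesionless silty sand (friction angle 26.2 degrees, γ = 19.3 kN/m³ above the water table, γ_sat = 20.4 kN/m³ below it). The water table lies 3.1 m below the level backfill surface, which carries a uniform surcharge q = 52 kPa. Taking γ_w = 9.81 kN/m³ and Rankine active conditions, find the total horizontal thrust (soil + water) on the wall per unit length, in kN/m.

274 kN/m

K_a = tan²(45° − φ/2) = 0.3874.
γ' = 20.4 − 9.81 = 10.59 kN/m³. h₂ = H − d_w = 2.8 m.
σ'_h: at surface K_a·q = 20.15; at WT K_a(q+γd_w) = 43.33; at base K_a(q+γd_w+γ'h₂) = 54.82 kPa.
P₁ = ½(20.15+43.33)×3.1 = 98.38; P₂ = ½(43.33+54.82)×2.8 = 137.4; P_w = ½γ_w h₂² = 38.46.
Total = 98.38+137.4+38.46 = 274.2 kN/m.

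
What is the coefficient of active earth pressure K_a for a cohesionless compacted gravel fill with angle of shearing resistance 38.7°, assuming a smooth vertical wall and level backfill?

0.231

K_a = (1 − sin φ)/(1 + sin φ) = (1 − sin 38.7°)/(1 + sin 38.7°) = 0.2306.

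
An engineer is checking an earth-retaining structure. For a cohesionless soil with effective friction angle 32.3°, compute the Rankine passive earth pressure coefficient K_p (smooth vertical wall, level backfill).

3.30

K_p = (1 + sin φ)/(1 − sin φ) = tan²(45° + 32.3°/2) = 3.295.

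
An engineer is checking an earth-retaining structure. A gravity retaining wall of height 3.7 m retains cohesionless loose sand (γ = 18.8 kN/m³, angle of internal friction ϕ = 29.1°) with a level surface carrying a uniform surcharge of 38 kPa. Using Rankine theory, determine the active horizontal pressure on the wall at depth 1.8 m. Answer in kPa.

K_a = (1 − sin φ)/(1 + sin φ) = 0.3456.
σ_v = γz + q = 18.8 × 1.8 + 38 = 71.84 kPa.
σ_h = K_a σ_v = 0.3456 × 71.84 = 24.83 kPa.

24.8 kPa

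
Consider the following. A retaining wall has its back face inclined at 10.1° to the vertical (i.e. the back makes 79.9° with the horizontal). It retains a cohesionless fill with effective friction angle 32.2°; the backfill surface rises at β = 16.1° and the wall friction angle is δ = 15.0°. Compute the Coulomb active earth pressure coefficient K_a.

0.449

K_a = sin²(α+φ) / [sin²α · sin(α−δ) · (1 + √{sin(φ+δ)sin(φ−β) / (sin(α−δ)sin(α+β))})²].
With α = 79.9°, φ = 32.2°, δ = 15.0°, β = 16.1°: K_a = 0.4494.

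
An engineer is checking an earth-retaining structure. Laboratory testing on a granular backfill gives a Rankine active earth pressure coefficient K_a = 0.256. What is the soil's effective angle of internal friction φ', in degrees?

K_a = tan²(45° − φ/2) ⇒ 45° − φ/2 = arctan(√0.256) = 26.84°.
φ = 2(45° − 26.84°) = 36.32°.

36.3°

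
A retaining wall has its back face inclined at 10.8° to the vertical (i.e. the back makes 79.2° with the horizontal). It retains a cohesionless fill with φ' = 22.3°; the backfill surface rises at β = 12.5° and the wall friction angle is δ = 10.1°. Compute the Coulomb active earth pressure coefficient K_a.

K_a = sin²(α+φ) / [sin²α · sin(α−δ) · (1 + √{sin(φ+δ)sin(φ−β) / (sin(α−δ)sin(α+β))})²].
With α = 79.2°, φ = 22.3°, δ = 10.1°, β = 12.5°: K_a = 0.6184.

0.618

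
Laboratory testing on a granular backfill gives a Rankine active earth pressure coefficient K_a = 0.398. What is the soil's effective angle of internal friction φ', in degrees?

K_a = tan²(45° − φ/2) ⇒ 45° − φ/2 = arctan(√0.398) = 32.25°.
φ = 2(45° − 32.25°) = 25.51°.

25.5°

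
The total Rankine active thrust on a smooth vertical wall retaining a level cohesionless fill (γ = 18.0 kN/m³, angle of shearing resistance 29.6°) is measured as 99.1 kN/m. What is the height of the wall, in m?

5.70 m

K_a = 0.3387. P_a = ½ K_a γ H² ⇒ H = √(2P_a/(K_a γ)).
H = √(2×99.1/(0.3387×18.0)) = 5.701 m.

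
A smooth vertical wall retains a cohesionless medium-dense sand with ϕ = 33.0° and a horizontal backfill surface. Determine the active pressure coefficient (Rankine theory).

K_a = (1 − sin φ)/(1 + sin φ) = (1 − sin 33.0°)/(1 + sin 33.0°) = 0.2948.

0.295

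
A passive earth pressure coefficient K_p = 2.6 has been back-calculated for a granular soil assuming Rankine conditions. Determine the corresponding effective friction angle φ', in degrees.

26.4°

K_p = (1+sin φ)/(1−sin φ) ⇒ sin φ = (K_p − 1)/(K_p + 1) = 0.4444.
φ = arcsin(0.4444) = 26.39°.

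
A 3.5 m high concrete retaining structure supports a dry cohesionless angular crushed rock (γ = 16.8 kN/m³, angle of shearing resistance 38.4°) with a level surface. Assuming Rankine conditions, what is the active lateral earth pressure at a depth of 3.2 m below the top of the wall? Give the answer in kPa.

K_a = (1 − sin φ)/(1 + sin φ) = 0.2337.
σ_h = K_a γ z = 0.2337 × 16.8 × 3.2 = 12.56 kPa.

12.6 kPa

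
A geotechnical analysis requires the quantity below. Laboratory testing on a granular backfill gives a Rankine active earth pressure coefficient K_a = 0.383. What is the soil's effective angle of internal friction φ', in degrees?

26.5°

K_a = tan²(45° − φ/2) ⇒ 45° − φ/2 = arctan(√0.383) = 31.75°.
φ = 2(45° − 31.75°) = 26.50°.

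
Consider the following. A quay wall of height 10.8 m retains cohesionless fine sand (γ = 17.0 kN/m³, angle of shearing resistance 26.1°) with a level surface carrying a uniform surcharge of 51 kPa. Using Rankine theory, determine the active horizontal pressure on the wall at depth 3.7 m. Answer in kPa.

44.3 kPa

K_a = (1 − sin φ)/(1 + sin φ) = 0.3889.
σ_v = γz + q = 17.0 × 3.7 + 51 = 113.9 kPa.
σ_h = K_a σ_v = 0.3889 × 113.9 = 44.30 kPa.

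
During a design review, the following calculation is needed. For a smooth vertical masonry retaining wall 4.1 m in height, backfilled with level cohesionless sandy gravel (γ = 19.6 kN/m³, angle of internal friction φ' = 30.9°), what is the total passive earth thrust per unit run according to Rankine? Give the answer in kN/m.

513 kN/m

K_p = tan²(45° + φ/2) = 3.111.
P_p = ½ K_p γ H² = 0.5 × 3.111 × 19.6 × 4.1² = 512.6 kN/m.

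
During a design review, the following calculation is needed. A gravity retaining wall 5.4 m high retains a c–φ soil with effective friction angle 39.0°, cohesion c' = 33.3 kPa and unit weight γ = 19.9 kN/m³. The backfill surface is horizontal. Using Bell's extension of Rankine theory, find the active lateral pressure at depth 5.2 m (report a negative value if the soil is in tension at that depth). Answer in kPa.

-8.22 kPa

K_a = (1 − sin φ)/(1 + sin φ) = 0.2275.
σ_a = K_a γ z − 2c√K_a = 0.2275×19.9×5.2 − 2×33.3×0.4770 = -8.224 kPa.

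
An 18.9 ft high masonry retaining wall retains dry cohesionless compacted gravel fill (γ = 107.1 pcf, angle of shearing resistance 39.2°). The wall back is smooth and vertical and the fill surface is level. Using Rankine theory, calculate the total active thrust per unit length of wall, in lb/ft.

K_a = tan²(45° − φ/2) = 0.2255.
P_a = ½ K_a γ H² = 0.5 × 0.2255 × 107.1 × 18.9² = 4313 lb/ft.

4310 lb/ft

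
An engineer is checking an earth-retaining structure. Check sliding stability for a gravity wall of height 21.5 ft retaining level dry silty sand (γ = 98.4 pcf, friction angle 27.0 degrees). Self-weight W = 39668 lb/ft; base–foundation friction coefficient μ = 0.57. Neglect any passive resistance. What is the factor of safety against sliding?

K_a = tan²(45° − 27.0°/2) = 0.3755.
P_a = ½K_aγH² = 0.5×0.3755×98.4×21.5² = 8540 lb/ft, acting at H/3 = 7.167 ft above the base.
FS_sliding = μW / P_a = 0.57×39668 / 8540 = 2.647.

2.65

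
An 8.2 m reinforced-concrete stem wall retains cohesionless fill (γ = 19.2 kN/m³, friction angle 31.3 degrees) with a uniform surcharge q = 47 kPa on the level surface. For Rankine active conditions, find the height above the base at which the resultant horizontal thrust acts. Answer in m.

K_a = 0.3162.
Triangular part P₁ = ½K_aγH² = 204.1 at H/3 = 2.733 m; rectangular part P₂ = K_a q H = 121.9 at H/2 = 4.100 m.
ȳ = (P₁·2.733 + P₂·4.100)/(P₁+P₂) = 3.244 m.

3.24 m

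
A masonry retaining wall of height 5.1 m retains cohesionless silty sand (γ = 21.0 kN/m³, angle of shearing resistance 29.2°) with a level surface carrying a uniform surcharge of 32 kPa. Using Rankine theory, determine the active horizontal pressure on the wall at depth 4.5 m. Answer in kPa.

K_a = (1 − sin φ)/(1 + sin φ) = 0.3442.
σ_v = γz + q = 21.0 × 4.5 + 32 = 126.5 kPa.
σ_h = K_a σ_v = 0.3442 × 126.5 = 43.54 kPa.

43.5 kPa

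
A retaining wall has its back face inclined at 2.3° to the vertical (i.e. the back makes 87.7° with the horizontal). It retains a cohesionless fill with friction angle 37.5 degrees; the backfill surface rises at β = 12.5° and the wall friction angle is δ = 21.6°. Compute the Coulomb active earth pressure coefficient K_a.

K_a = sin²(α+φ) / [sin²α · sin(α−δ) · (1 + √{sin(φ+δ)sin(φ−β) / (sin(α−δ)sin(α+β))})²].
With α = 87.7°, φ = 37.5°, δ = 21.6°, β = 12.5°: K_a = 0.2737.

0.274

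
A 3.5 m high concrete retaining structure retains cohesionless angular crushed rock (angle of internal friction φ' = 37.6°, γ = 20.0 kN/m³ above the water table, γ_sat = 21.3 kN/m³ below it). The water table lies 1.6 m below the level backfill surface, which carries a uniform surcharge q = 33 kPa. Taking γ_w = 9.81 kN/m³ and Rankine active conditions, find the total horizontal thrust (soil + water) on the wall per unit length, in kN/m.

K_a = tan²(45° − φ/2) = 0.2421.
γ' = 21.3 − 9.81 = 11.49 kN/m³. h₂ = H − d_w = 1.9 m.
σ'_h: at surface K_a·q = 7.990; at WT K_a(q+γd_w) = 15.74; at base K_a(q+γd_w+γ'h₂) = 21.02 kPa.
P₁ = ½(7.990+15.74)×1.6 = 18.98; P₂ = ½(15.74+21.02)×1.9 = 34.92; P_w = ½γ_w h₂² = 17.71.
Total = 18.98+34.92+17.71 = 71.61 kN/m.

71.6 kN/m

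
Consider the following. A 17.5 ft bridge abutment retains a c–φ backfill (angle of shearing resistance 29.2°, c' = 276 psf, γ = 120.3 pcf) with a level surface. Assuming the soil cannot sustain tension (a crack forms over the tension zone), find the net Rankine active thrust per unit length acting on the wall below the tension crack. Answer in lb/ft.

K_a = 0.3442; √K_a = 0.5867.
Tension-crack depth z_c = 2c/(γ√K_a) = 2×276/(120.3×0.5867) = 7.821 ft.
σ_a at base = K_a γ H − 2c√K_a = 0.3442×120.3×17.5 − 2×276×0.5867 = 400.8 psf.
P_a = ½ × 400.8 × (H − z_c) = 0.5×400.8×9.679 = 1940 lb/ft.

1940 lb/ft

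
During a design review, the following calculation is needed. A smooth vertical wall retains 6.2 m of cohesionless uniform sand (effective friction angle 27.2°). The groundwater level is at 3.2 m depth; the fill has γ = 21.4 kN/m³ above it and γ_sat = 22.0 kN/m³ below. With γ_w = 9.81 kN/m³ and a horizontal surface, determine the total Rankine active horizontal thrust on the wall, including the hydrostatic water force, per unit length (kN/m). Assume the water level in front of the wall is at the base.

182 kN/m

K_a = tan²(45° − φ/2) = 0.3726.
γ' = 22.0 − 9.81 = 12.19 kN/m³. Depth below WT = 3.0 m.
σ'_h at WT = K_a γ d_w = 25.52 kPa; at base = 25.52 + K_a γ' × 3.0 = 39.14 kPa.
P₁ (0–3.2 m) = ½×25.52×3.2 = 40.82. P₂ (3.2–6.2 m) = ½(25.52+39.14)×3.0 = 96.98.
P_w = ½ γ_w h₂² = 0.5×9.81×3.0² = 44.14. Total = 40.82+96.98+44.14 = 182.0 kN/m.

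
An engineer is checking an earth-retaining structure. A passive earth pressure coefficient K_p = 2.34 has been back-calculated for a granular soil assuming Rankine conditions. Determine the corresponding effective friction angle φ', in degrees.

23.7°

K_p = (1+sin φ)/(1−sin φ) ⇒ sin φ = (K_p − 1)/(K_p + 1) = 0.4012.
φ = arcsin(0.4012) = 23.65°.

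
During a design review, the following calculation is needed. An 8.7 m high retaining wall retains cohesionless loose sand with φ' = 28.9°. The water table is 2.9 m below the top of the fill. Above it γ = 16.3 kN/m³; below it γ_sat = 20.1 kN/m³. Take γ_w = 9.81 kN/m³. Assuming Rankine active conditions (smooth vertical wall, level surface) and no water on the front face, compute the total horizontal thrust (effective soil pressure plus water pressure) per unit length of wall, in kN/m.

K_a = tan²(45° − φ/2) = 0.3484.
γ' = 20.1 − 9.81 = 10.29 kN/m³. Depth below WT = 5.8 m.
σ'_h at WT = K_a γ d_w = 16.47 kPa; at base = 16.47 + K_a γ' × 5.8 = 37.26 kPa.
P₁ (0–2.9 m) = ½×16.47×2.9 = 23.88. P₂ (2.9–8.7 m) = ½(16.47+37.26)×5.8 = 155.8.
P_w = ½ γ_w h₂² = 0.5×9.81×5.8² = 165.0. Total = 23.88+155.8+165.0 = 344.7 kN/m.

345 kN/m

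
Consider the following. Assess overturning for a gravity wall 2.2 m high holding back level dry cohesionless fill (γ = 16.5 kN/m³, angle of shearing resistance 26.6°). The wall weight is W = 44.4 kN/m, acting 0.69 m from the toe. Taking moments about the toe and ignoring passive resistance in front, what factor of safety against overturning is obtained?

2.74

K_a = tan²(45° − 26.6°/2) = 0.3814.
P_a = ½K_aγH² = 0.5×0.3814×16.5×2.2² = 15.23 kN/m, acting at H/3 = 0.7333 m above the base.
Overturning moment M_o = P_a × H/3 = 15.23 × 0.7333 = 11.17.
Resisting moment M_r = W × 0.69 = 44.4 × 0.69 = 30.64.
FS_overturning = M_r/M_o = 30.64/11.17 = 2.743.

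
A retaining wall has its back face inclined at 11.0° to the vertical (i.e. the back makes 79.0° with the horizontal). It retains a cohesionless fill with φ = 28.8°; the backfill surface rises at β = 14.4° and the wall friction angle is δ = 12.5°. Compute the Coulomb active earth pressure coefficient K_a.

K_a = sin²(α+φ) / [sin²α · sin(α−δ) · (1 + √{sin(φ+δ)sin(φ−β) / (sin(α−δ)sin(α+β))})²].
With α = 79.0°, φ = 28.8°, δ = 12.5°, β = 14.4°: K_a = 0.5063.

0.506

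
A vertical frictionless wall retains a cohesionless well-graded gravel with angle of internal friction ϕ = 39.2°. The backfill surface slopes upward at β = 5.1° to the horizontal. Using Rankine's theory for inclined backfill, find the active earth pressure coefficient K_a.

K_a = cos β · (cos β − √(cos²β − cos²φ)) / (cos β + √(cos²β − cos²φ)).
cos β = 0.9960, cos φ = 0.7749, √(cos²β − cos²φ) = 0.6257.
K_a = 0.9960 × (0.9960 − 0.6257)/(0.9960 + 0.6257) = 0.2274.

0.227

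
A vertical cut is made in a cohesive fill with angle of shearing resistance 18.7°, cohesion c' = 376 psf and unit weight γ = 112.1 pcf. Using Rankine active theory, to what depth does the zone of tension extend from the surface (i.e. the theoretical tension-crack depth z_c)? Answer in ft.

9.35 ft

K_a = tan²(45° − 18.7°/2) = 0.5144; √K_a = 0.7173.
The active pressure is zero where K_a γ z = 2c√K_a, so z_c = 2c/(γ√K_a) = 2×376/(112.1×0.7173) = 9.353 ft.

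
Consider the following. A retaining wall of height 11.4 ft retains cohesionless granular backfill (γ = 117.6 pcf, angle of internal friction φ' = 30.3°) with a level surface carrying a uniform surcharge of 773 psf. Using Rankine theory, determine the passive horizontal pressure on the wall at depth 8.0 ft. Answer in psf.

K_p = (1 + sin φ)/(1 − sin φ) = 3.037.
σ_v = γz + q = 117.6 × 8.0 + 773 = 1714 psf.
σ_h = K_p σ_v = 3.037 × 1714 = 5204 psf.

5200 psf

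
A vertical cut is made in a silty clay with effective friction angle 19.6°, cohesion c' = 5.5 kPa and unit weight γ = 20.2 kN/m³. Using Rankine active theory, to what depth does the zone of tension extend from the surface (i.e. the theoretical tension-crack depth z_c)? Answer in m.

0.772 m

K_a = tan²(45° − 19.6°/2) = 0.4976; √K_a = 0.7054.
The active pressure is zero where K_a γ z = 2c√K_a, so z_c = 2c/(γ√K_a) = 2×5.5/(20.2×0.7054) = 0.7720 m.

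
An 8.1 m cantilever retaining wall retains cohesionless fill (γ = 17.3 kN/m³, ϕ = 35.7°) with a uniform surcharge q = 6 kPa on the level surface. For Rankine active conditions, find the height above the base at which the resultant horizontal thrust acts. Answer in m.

K_a = 0.2630.
Triangular part P₁ = ½K_aγH² = 149.3 at H/3 = 2.700 m; rectangular part P₂ = K_a q H = 12.78 at H/2 = 4.050 m.
ȳ = (P₁·2.700 + P₂·4.050)/(P₁+P₂) = 2.806 m.

2.81 m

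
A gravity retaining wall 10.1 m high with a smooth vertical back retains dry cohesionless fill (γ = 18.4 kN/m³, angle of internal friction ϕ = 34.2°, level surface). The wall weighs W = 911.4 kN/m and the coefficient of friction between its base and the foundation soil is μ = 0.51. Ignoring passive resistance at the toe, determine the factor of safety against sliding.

1.77

K_a = tan²(45° − 34.2°/2) = 0.2803.
P_a = ½K_aγH² = 0.5×0.2803×18.4×10.1² = 263.1 kN/m, acting at H/3 = 3.367 m above the base.
FS_sliding = μW / P_a = 0.51×911.4 / 263.1 = 1.767.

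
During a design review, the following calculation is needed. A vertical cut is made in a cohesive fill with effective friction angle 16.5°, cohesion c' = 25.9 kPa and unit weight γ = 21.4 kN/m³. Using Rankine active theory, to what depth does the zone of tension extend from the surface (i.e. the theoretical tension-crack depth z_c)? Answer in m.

K_a = tan²(45° − 16.5°/2) = 0.5576; √K_a = 0.7467.
The active pressure is zero where K_a γ z = 2c√K_a, so z_c = 2c/(γ√K_a) = 2×25.9/(21.4×0.7467) = 3.242 m.

3.24 m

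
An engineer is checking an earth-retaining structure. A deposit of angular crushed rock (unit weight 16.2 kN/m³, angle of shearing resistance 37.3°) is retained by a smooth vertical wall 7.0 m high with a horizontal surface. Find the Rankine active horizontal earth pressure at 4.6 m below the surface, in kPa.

18.3 kPa

K_a = (1 − sin φ)/(1 + sin φ) = 0.2453.
σ_h = K_a γ z = 0.2453 × 16.2 × 4.6 = 18.28 kPa.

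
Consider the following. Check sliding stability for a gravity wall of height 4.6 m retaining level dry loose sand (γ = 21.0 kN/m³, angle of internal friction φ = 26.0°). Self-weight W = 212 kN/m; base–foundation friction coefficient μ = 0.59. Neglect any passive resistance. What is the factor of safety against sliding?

1.44

K_a = tan²(45° − 26.0°/2) = 0.3905.
P_a = ½K_aγH² = 0.5×0.3905×21.0×4.6² = 86.75 kN/m, acting at H/3 = 1.533 m above the base.
FS_sliding = μW / P_a = 0.59×212 / 86.75 = 1.442.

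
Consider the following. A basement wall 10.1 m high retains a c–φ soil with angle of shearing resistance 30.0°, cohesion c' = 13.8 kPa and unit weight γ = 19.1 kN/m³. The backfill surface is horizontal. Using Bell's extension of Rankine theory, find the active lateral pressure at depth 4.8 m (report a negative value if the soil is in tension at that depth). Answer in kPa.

14.6 kPa

K_a = (1 − sin φ)/(1 + sin φ) = 0.3333.
σ_a = K_a γ z − 2c√K_a = 0.3333×19.1×4.8 − 2×13.8×0.5774 = 14.63 kPa.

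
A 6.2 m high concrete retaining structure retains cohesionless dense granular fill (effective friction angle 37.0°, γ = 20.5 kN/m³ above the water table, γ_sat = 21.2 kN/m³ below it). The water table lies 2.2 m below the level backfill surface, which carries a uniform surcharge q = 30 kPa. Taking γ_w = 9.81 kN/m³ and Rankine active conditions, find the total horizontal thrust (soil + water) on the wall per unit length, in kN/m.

205 kN/m

K_a = tan²(45° − φ/2) = 0.2486.
γ' = 21.2 − 9.81 = 11.39 kN/m³. h₂ = H − d_w = 4.0 m.
σ'_h: at surface K_a·q = 7.458; at WT K_a(q+γd_w) = 18.67; at base K_a(q+γd_w+γ'h₂) = 29.99 kPa.
P₁ = ½(7.458+18.67)×2.2 = 28.74; P₂ = ½(18.67+29.99)×4.0 = 97.33; P_w = ½γ_w h₂² = 78.48.
Total = 28.74+97.33+78.48 = 204.5 kN/m.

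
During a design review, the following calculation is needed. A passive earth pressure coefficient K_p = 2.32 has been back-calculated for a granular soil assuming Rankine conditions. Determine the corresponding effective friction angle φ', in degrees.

K_p = (1+sin φ)/(1−sin φ) ⇒ sin φ = (K_p − 1)/(K_p + 1) = 0.3976.
φ = arcsin(0.3976) = 23.43°.

23.4°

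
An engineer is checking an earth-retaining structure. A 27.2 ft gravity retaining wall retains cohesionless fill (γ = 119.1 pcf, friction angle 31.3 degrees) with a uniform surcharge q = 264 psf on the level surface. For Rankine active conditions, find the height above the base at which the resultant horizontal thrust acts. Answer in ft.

K_a = 0.3162.
Triangular part P₁ = ½K_aγH² = 13930 at H/3 = 9.067 ft; rectangular part P₂ = K_a q H = 2271 at H/2 = 13.60 ft.
ȳ = (P₁·9.067 + P₂·13.60)/(P₁+P₂) = 9.702 ft.

9.70 ft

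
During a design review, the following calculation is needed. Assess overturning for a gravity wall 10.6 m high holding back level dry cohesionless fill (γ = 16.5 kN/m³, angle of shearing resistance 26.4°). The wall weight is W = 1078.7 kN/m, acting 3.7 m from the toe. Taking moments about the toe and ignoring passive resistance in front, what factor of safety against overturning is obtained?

K_a = tan²(45° − 26.4°/2) = 0.3844.
P_a = ½K_aγH² = 0.5×0.3844×16.5×10.6² = 356.4 kN/m, acting at H/3 = 3.533 m above the base.
Overturning moment M_o = P_a × H/3 = 356.4 × 3.533 = 1259.
Resisting moment M_r = W × 3.7 = 1078.7 × 3.7 = 3991.
FS_overturning = M_r/M_o = 3991/1259 = 3.170.

3.17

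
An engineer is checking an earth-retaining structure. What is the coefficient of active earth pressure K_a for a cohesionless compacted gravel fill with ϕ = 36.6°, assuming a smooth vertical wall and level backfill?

0.253

K_a = tan²(45° − φ/2) = tan²(26.70°) = 0.2530.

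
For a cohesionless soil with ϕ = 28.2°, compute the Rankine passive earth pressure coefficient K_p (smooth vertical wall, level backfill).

2.79

K_p = (1 + sin φ)/(1 − sin φ) = tan²(45° + 28.2°/2) = 2.792.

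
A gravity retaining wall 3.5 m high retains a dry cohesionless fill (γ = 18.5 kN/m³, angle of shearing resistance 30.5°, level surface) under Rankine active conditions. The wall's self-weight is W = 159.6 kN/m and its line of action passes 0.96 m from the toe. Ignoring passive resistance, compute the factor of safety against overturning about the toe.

K_a = tan²(45° − 30.5°/2) = 0.3267.
P_a = ½K_aγH² = 0.5×0.3267×18.5×3.5² = 37.02 kN/m, acting at H/3 = 1.167 m above the base.
Overturning moment M_o = P_a × H/3 = 37.02 × 1.167 = 43.18.
Resisting moment M_r = W × 0.96 = 159.6 × 0.96 = 153.2.
FS_overturning = M_r/M_o = 153.2/43.18 = 3.548.

3.55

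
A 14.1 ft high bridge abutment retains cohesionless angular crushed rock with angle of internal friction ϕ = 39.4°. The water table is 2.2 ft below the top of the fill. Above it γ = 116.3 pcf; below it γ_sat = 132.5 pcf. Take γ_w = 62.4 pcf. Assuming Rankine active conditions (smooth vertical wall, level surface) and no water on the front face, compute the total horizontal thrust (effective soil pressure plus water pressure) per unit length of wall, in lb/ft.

6270 lb/ft

K_a = tan²(45° − φ/2) = 0.2234.
γ' = 132.5 − 62.4 = 70.10 pcf. Depth below WT = 11.9 ft.
σ'_h at WT = K_a γ d_w = 57.17 psf; at base = 57.17 + K_a γ' × 11.9 = 243.6 psf.
P₁ (0–2.2 ft) = ½×57.17×2.2 = 62.89. P₂ (2.2–14.1 ft) = ½(57.17+243.6)×11.9 = 1789.
P_w = ½ γ_w h₂² = 0.5×62.4×11.9² = 4418. Total = 62.89+1789+4418 = 6270 lb/ft.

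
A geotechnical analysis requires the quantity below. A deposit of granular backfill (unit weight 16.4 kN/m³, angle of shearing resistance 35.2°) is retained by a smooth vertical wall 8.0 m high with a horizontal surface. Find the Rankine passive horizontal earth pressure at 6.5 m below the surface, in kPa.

397 kPa

K_p = (1 + sin φ)/(1 − sin φ) = 3.722.
σ_h = K_p γ z = 3.722 × 16.4 × 6.5 = 396.7 kPa.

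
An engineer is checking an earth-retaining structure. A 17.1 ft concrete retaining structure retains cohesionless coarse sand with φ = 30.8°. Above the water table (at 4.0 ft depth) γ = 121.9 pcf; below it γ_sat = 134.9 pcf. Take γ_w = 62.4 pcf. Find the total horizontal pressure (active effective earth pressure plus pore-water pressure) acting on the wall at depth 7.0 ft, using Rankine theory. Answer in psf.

415 psf

K_a = (1 − sin φ)/(1 + sin φ) = 0.3227.
γ' = 134.9 − 62.4 = 72.50 pcf.
Effective vertical stress at 7.0 ft: σ'_v = 121.9×4.0 + 72.50×3.00 = 705.1 psf.
σ'_h = K_a σ'_v = 0.3227 × 705.1 = 227.5 psf; u = γ_w × 3.00 = 187.2 psf.
Total σ_h = 227.5 + 187.2 = 414.7 psf.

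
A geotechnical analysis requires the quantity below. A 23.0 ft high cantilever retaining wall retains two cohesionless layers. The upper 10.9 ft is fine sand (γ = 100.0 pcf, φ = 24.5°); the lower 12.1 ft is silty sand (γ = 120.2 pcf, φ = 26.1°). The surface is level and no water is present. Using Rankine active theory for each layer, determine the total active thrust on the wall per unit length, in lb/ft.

11000 lb/ft

K_a1 = tan²(45°−24.5°/2) = 0.4137; K_a2 = tan²(45°−26.1°/2) = 0.3889.
Layer 1: σ at base = K_a1 γ₁ h₁ = 451.0 psf; P₁ = ½×451.0×10.9 = 2458.
Layer 2: σ_v at top = γ₁h₁ = 1090; σ_h top = K_a2×1090 = 424.0; σ_h base = K_a2×(1090+120.2×12.1) = 989.6.
P₂ = ½(424.0+989.6)×12.1 = 8552. Total P_a = 2458+8552 = 11010 lb/ft.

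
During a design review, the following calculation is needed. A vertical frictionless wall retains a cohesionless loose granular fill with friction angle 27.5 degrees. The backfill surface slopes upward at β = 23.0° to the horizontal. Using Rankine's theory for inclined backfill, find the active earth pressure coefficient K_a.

0.532

K_a = cos β · (cos β − √(cos²β − cos²φ)) / (cos β + √(cos²β − cos²φ)).
cos β = 0.9205, cos φ = 0.8870, √(cos²β − cos²φ) = 0.2461.
K_a = 0.9205 × (0.9205 − 0.2461)/(0.9205 + 0.2461) = 0.5322.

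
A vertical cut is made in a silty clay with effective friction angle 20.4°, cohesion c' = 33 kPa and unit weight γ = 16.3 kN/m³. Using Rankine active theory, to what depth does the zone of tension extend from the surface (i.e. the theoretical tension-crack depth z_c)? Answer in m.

5.83 m

K_a = tan²(45° − 20.4°/2) = 0.4831; √K_a = 0.6950.
The active pressure is zero where K_a γ z = 2c√K_a, so z_c = 2c/(γ√K_a) = 2×33/(16.3×0.6950) = 5.826 m.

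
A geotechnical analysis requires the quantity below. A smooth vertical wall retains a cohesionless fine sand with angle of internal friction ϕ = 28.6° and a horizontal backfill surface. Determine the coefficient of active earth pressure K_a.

0.353

K_a = (1 − sin φ)/(1 + sin φ) = (1 − sin 28.6°)/(1 + sin 28.6°) = 0.3525.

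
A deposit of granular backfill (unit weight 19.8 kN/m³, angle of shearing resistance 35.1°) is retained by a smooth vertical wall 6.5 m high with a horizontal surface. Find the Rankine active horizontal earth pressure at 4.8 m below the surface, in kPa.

25.6 kPa

K_a = (1 − sin φ)/(1 + sin φ) = 0.2698.
σ_h = K_a γ z = 0.2698 × 19.8 × 4.8 = 25.65 kPa.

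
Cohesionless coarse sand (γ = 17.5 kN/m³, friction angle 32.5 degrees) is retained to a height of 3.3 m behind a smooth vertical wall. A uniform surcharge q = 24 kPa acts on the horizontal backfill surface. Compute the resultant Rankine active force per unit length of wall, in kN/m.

K_a = tan²(45° − φ/2) = 0.3010.
Soil triangle: ½ K_a γ H² = 0.5×0.3010×17.5×3.3² = 28.68 kN/m.
Surcharge rectangle: K_a q H = 0.3010×24×3.3 = 23.84 kN/m.
Total = 28.68 + 23.84 = 52.52 kN/m.

52.5 kN/m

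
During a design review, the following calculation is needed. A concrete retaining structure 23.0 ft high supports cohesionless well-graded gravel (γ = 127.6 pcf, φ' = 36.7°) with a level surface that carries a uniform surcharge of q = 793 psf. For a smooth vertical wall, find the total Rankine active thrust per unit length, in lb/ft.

K_a = tan²(45° − φ/2) = 0.2519.
Soil triangle: ½ K_a γ H² = 0.5×0.2519×127.6×23.0² = 8500 lb/ft.
Surcharge rectangle: K_a q H = 0.2519×793×23.0 = 4594 lb/ft.
Total = 8500 + 4594 = 13090 lb/ft.

13100 lb/ft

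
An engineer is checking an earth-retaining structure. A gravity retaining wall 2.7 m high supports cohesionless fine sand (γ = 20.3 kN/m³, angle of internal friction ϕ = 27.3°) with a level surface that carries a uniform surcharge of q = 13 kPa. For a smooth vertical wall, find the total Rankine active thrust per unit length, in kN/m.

40.5 kN/m

K_a = tan²(45° − φ/2) = 0.3711.
Soil triangle: ½ K_a γ H² = 0.5×0.3711×20.3×2.7² = 27.46 kN/m.
Surcharge rectangle: K_a q H = 0.3711×13×2.7 = 13.03 kN/m.
Total = 27.46 + 13.03 = 40.49 kN/m.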